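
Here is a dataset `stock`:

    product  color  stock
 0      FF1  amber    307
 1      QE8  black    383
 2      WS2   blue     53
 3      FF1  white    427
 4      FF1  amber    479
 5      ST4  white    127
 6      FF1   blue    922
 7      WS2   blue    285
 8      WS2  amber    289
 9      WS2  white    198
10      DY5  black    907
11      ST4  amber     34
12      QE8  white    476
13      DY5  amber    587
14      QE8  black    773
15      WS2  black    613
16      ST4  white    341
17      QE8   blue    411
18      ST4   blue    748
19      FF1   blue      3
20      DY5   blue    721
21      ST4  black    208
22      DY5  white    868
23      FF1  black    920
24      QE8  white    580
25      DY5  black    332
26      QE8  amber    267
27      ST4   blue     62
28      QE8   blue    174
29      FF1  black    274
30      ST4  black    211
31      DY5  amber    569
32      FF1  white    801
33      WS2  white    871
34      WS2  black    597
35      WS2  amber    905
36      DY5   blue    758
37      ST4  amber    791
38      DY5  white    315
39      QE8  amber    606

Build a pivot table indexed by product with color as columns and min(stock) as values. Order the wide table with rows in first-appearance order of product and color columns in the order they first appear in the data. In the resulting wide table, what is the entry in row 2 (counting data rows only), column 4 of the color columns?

476

With rows in first-appearance order of product, row 2 is product=QE8. color columns in first-appearance order: amber, black, blue, white; column 4 is white.
Long rows with product=QE8, color=white: min(476, 580) = 476.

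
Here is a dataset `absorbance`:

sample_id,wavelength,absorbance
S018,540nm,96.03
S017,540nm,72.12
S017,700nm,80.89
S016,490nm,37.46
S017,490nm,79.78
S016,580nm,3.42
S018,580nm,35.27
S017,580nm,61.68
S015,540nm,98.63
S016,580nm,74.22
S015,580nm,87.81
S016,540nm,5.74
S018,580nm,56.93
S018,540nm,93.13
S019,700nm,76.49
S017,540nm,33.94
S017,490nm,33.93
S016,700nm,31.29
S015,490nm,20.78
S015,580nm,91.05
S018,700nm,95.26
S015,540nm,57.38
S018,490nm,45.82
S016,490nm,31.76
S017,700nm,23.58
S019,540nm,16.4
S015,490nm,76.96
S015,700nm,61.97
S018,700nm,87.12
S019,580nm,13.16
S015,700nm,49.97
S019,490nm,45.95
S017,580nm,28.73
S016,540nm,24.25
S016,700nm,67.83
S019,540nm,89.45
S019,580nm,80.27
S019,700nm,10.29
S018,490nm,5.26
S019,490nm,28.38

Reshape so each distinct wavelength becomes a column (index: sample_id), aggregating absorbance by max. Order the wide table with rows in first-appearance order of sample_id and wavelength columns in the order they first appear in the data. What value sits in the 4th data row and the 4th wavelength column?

91.05

With rows in first-appearance order of sample_id, row 4 is sample_id=S015. wavelength columns in first-appearance order: 540nm, 700nm, 490nm, 580nm; column 4 is 580nm.
Long rows with sample_id=S015, wavelength=580nm: max(87.81, 91.05) = 91.05.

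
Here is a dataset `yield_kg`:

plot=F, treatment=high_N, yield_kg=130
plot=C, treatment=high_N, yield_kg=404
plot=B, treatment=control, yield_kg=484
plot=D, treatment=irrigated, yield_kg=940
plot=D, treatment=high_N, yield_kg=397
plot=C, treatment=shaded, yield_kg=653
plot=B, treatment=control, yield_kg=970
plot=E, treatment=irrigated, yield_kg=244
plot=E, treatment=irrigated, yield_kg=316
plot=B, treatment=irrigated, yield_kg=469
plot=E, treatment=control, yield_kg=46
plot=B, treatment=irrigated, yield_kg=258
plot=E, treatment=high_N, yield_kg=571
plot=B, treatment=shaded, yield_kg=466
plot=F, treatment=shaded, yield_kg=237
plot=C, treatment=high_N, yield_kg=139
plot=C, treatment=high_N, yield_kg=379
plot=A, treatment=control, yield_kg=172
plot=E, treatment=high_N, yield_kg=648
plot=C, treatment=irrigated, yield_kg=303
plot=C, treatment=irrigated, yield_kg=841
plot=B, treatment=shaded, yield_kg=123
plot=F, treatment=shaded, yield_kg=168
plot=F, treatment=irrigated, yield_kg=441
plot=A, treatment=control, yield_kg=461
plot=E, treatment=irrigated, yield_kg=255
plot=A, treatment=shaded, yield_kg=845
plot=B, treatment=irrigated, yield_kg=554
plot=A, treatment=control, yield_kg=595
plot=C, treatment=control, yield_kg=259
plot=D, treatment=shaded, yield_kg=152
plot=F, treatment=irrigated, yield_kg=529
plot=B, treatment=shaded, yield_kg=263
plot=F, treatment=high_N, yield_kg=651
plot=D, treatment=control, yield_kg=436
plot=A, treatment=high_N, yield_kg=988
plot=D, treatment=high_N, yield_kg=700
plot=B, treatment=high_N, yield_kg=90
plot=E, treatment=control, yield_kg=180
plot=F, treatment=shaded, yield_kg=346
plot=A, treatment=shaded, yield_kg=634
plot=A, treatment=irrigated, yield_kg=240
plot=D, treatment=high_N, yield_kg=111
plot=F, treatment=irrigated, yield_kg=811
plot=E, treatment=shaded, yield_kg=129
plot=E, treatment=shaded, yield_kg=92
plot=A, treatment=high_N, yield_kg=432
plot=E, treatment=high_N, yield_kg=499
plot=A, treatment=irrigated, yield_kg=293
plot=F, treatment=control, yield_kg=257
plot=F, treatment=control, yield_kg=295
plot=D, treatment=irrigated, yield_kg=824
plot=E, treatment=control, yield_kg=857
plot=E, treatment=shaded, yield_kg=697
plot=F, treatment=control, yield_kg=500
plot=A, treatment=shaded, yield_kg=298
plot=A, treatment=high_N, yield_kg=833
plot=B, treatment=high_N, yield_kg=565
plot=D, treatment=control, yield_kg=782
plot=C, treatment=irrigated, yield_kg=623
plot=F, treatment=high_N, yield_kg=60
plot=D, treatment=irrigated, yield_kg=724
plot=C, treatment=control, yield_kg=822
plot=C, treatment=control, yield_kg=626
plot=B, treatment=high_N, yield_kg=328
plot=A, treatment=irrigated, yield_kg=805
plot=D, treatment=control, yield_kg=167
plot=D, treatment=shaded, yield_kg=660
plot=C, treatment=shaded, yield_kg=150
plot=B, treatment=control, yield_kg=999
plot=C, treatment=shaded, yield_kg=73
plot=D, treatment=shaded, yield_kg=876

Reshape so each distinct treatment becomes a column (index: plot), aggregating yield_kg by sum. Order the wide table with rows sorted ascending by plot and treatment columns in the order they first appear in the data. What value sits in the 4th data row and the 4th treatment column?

With rows sorted ascending by plot, row 4 is plot=D. treatment columns in first-appearance order: high_N, control, irrigated, shaded; column 4 is shaded.
Long rows with plot=D, treatment=shaded: 152 + 660 + 876 = 1688.

1688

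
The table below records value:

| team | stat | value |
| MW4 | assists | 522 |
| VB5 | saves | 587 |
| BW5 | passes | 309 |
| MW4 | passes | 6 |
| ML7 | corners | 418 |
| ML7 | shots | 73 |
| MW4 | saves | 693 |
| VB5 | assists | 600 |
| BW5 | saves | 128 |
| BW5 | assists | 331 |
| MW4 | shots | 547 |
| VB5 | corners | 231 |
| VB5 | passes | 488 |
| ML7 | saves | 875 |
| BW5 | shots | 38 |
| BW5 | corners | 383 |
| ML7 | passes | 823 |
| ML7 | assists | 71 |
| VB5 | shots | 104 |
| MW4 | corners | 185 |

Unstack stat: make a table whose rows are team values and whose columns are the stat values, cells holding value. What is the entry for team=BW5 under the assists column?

331

Wide layout: rows indexed by team, columns are the 5 distinct stat values (assists, saves, passes, corners, shots).
Cell (team=BW5, stat=assists) draws from the long row where team=BW5 and stat=assists, which has value=331.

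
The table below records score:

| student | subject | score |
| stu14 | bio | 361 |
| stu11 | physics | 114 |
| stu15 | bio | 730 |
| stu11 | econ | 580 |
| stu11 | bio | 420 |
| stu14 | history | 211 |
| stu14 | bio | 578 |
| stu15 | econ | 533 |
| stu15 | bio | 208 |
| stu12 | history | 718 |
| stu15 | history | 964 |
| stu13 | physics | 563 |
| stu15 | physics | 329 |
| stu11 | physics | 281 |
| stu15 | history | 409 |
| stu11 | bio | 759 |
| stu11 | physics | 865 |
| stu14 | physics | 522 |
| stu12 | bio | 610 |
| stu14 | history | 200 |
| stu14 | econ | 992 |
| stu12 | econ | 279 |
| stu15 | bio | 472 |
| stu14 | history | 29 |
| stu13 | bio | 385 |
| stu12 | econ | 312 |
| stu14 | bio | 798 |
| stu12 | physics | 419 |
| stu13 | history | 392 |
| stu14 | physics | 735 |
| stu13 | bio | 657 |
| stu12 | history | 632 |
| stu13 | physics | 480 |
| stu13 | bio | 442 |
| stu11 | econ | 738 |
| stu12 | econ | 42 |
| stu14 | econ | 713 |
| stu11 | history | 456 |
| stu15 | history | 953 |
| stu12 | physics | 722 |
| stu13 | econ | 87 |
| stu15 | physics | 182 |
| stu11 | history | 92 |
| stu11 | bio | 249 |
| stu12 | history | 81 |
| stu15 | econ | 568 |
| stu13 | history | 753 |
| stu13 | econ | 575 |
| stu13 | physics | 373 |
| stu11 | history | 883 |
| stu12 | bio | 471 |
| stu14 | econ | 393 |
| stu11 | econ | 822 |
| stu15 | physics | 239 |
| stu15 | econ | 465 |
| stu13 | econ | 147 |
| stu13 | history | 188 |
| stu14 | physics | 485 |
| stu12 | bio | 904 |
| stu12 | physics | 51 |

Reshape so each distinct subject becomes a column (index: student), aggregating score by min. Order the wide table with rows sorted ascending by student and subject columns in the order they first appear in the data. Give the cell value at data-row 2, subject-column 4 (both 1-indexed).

81

With rows sorted ascending by student, row 2 is student=stu12. subject columns in first-appearance order: bio, physics, econ, history; column 4 is history.
Long rows with student=stu12, subject=history: min(718, 632, 81) = 81.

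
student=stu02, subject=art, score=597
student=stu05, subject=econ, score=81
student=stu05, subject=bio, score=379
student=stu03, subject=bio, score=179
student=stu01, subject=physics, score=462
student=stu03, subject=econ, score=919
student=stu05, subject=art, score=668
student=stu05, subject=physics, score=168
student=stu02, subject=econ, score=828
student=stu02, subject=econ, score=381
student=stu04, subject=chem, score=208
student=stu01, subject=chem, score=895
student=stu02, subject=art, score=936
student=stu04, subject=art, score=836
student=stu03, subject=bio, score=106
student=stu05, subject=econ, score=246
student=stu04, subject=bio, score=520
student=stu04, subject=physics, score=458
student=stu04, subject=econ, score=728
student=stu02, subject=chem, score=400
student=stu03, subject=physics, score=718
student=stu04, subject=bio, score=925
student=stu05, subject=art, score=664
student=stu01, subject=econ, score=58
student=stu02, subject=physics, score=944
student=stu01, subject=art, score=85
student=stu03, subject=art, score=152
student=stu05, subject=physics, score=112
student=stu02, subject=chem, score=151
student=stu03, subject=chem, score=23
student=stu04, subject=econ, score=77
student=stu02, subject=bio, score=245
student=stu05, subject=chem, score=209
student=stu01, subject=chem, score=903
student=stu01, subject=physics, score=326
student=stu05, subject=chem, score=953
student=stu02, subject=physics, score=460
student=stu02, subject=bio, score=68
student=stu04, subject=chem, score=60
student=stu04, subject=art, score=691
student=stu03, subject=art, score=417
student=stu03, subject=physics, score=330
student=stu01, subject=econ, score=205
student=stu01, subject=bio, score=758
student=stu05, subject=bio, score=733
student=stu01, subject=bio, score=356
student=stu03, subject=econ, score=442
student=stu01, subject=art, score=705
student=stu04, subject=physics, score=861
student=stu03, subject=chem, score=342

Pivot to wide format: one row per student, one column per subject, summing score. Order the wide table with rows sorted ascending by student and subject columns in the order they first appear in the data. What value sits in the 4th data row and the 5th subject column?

With rows sorted ascending by student, row 4 is student=stu04. subject columns in first-appearance order: art, econ, bio, physics, chem; column 5 is chem.
Long rows with student=stu04, subject=chem: 208 + 60 = 268.

268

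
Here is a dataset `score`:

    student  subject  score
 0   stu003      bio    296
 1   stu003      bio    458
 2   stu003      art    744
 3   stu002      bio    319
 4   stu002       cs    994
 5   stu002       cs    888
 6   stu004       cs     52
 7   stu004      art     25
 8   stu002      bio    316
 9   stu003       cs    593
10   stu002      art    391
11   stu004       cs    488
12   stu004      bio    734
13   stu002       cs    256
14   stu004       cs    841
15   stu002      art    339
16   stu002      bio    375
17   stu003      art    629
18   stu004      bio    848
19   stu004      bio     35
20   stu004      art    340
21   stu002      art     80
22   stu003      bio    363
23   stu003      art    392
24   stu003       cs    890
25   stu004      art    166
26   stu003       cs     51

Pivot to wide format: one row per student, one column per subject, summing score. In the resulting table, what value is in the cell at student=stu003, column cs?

1534

Rows with student=stu003 and subject=cs: score values are 593, 890, 51.
593 + 890 + 51 = 1534.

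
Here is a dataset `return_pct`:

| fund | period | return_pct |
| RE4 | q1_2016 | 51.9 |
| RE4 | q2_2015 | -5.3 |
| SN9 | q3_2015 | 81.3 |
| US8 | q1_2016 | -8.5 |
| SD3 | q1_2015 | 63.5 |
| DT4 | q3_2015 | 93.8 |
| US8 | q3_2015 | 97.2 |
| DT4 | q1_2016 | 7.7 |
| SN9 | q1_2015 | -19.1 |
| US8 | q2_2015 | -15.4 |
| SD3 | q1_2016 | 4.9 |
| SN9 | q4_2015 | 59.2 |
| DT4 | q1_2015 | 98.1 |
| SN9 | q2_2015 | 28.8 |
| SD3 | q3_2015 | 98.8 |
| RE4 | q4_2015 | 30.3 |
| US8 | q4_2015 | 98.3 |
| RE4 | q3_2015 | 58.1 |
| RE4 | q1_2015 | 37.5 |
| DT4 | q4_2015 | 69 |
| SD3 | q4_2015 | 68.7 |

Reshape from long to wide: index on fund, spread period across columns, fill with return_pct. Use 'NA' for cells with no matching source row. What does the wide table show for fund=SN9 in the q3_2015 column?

81.3

The long row with fund=SN9, period=q3_2015 has return_pct=81.3.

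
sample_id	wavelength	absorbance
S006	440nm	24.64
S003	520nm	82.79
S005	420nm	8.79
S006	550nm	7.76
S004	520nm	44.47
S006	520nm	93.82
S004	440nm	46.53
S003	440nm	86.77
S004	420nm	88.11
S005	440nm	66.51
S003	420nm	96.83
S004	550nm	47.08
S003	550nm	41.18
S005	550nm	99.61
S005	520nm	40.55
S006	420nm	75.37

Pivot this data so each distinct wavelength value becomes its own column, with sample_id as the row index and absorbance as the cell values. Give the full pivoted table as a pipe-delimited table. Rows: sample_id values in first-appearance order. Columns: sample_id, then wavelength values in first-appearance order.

Columns: sample_id plus the 4 distinct wavelength values (440nm, 520nm, 420nm, 550nm).
For example, row S006 column 440nm takes absorbance=24.64 from the long row (S006, 440nm).

| sample_id | 440nm | 520nm | 420nm | 550nm |
| S006 | 24.64 | 93.82 | 75.37 | 7.76 |
| S003 | 86.77 | 82.79 | 96.83 | 41.18 |
| S005 | 66.51 | 40.55 | 8.79 | 99.61 |
| S004 | 46.53 | 44.47 | 88.11 | 47.08 |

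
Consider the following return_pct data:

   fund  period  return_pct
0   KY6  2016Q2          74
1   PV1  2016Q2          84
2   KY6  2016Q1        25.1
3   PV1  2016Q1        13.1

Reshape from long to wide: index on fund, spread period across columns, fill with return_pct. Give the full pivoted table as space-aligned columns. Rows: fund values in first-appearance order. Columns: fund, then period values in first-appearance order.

fund  2016Q2  2016Q1
KY6   74      25.1  
PV1   84      13.1  

Columns: fund plus the 2 distinct period values (2016Q2, 2016Q1).
For example, row KY6 column 2016Q2 takes return_pct=74 from the long row (KY6, 2016Q2).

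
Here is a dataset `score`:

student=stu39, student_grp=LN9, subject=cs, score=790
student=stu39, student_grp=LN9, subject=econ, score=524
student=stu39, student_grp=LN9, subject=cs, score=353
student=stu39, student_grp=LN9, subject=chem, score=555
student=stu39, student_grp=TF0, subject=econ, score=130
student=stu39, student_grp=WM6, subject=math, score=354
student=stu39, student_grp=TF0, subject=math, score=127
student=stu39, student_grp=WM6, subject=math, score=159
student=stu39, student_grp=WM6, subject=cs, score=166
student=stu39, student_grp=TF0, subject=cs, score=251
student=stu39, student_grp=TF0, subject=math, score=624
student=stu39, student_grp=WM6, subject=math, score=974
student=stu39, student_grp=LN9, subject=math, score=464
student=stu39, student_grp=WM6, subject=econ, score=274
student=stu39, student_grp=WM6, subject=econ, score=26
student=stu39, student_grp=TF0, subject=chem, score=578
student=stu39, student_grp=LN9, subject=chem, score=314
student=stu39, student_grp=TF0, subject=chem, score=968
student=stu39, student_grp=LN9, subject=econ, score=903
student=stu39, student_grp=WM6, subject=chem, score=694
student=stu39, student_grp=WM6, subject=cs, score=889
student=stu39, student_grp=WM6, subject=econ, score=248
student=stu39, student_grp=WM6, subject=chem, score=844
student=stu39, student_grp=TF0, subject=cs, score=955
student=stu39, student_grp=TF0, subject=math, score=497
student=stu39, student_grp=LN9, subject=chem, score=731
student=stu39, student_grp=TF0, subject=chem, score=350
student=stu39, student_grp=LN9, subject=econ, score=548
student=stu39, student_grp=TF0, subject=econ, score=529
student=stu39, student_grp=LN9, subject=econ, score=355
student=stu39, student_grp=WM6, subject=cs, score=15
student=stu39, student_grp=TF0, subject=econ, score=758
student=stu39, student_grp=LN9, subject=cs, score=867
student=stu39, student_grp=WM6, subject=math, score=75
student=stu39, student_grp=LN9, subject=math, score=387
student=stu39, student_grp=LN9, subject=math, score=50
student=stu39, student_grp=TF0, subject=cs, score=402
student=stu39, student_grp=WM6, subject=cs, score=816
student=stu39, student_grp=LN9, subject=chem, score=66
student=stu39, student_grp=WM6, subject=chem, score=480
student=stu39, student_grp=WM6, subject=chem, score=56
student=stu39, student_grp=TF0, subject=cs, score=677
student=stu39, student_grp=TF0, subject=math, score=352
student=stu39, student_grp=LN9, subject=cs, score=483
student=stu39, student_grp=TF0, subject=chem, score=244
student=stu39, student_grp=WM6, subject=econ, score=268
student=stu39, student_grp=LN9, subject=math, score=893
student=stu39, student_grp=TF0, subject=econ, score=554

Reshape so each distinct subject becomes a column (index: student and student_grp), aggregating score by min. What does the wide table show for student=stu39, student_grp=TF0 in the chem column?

244

Rows with student=stu39, student_grp=TF0 and subject=chem: score values are 578, 968, 350, 244.
min(578, 968, 350, 244) = 244.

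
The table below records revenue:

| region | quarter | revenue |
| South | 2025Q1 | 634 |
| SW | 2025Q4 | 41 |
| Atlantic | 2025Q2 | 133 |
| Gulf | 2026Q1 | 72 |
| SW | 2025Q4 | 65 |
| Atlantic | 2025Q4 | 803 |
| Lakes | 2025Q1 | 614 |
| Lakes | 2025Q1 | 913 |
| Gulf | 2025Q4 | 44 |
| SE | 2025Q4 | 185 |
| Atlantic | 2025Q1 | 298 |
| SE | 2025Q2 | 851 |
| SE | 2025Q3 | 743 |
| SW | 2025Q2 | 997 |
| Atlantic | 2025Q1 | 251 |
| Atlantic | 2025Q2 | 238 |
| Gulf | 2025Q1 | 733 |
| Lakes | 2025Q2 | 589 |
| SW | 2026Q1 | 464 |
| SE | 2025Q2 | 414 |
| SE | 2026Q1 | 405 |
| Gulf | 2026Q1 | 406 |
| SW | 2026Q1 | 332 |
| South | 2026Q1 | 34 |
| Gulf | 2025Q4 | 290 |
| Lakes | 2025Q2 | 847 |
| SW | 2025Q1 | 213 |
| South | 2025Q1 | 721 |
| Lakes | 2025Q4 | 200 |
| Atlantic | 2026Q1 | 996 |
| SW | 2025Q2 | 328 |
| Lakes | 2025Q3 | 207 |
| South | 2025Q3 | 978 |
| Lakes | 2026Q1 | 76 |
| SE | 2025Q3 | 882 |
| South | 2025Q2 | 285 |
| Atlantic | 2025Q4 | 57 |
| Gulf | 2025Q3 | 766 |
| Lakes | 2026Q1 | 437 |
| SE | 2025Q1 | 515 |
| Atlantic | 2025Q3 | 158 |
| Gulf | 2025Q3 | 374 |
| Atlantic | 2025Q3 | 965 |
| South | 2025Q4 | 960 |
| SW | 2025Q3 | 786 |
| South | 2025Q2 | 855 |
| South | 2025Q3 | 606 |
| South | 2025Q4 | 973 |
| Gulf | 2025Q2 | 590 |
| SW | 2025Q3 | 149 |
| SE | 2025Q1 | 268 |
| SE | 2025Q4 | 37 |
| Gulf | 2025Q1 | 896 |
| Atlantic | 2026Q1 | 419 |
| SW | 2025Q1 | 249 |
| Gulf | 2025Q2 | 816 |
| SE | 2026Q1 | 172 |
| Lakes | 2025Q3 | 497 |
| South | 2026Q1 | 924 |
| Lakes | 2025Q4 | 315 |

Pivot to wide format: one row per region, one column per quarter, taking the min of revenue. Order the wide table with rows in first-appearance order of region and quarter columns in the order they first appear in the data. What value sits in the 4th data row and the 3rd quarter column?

With rows in first-appearance order of region, row 4 is region=Gulf. quarter columns in first-appearance order: 2025Q1, 2025Q4, 2025Q2, 2026Q1, 2025Q3; column 3 is 2025Q2.
Long rows with region=Gulf, quarter=2025Q2: min(590, 816) = 590.

590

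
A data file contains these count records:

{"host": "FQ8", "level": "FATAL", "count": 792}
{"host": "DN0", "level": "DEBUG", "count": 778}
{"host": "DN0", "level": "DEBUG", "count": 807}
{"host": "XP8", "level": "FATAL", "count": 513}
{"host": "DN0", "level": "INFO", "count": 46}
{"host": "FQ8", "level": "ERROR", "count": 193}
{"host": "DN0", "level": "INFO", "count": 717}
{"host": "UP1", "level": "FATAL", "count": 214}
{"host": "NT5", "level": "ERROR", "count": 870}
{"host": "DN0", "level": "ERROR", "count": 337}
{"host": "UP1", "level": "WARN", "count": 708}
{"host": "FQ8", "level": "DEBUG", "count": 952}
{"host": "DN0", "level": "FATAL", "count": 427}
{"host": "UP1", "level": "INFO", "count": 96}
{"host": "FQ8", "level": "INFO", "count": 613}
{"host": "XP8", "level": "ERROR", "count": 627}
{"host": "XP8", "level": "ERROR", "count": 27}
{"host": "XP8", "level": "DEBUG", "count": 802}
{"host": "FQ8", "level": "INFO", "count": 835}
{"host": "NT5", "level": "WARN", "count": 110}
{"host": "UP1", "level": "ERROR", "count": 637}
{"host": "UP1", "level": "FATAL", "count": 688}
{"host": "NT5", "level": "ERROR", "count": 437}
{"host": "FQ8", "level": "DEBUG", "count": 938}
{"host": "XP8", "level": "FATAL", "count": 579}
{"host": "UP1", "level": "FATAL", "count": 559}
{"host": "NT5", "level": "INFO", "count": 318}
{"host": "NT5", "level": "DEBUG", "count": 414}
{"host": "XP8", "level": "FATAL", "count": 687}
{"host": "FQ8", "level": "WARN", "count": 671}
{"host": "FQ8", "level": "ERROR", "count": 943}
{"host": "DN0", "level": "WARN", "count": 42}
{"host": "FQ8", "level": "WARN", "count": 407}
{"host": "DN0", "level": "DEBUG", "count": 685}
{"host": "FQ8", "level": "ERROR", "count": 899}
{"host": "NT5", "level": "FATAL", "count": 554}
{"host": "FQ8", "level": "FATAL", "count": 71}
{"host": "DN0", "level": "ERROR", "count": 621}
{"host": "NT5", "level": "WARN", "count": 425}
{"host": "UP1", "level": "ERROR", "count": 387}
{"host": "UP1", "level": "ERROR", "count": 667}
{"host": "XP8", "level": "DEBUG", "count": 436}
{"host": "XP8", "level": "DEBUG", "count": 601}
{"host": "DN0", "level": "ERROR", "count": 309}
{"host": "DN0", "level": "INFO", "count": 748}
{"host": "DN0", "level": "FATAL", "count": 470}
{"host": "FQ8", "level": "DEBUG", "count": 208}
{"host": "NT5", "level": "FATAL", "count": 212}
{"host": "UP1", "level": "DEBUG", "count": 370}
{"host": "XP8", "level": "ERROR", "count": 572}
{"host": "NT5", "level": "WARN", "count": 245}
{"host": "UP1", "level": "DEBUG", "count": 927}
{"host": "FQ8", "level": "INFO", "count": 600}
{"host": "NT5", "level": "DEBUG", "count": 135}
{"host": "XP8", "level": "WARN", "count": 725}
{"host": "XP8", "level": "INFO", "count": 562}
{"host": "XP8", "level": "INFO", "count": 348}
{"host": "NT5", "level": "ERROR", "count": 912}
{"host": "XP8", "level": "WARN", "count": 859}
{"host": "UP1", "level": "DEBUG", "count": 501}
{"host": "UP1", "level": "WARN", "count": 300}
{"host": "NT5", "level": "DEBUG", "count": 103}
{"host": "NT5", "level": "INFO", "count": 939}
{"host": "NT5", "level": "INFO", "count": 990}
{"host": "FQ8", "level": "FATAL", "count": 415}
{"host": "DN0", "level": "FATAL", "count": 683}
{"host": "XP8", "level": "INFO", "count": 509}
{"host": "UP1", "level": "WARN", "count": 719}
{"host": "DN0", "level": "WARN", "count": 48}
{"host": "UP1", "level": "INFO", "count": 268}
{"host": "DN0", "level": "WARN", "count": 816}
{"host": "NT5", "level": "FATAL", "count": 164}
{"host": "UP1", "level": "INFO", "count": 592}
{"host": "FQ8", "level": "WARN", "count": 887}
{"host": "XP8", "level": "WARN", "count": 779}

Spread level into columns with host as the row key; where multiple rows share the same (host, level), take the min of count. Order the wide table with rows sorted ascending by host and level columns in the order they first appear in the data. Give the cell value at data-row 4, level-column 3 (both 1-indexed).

With rows sorted ascending by host, row 4 is host=UP1. level columns in first-appearance order: FATAL, DEBUG, INFO, ERROR, WARN; column 3 is INFO.
Long rows with host=UP1, level=INFO: min(96, 268, 592) = 96.

96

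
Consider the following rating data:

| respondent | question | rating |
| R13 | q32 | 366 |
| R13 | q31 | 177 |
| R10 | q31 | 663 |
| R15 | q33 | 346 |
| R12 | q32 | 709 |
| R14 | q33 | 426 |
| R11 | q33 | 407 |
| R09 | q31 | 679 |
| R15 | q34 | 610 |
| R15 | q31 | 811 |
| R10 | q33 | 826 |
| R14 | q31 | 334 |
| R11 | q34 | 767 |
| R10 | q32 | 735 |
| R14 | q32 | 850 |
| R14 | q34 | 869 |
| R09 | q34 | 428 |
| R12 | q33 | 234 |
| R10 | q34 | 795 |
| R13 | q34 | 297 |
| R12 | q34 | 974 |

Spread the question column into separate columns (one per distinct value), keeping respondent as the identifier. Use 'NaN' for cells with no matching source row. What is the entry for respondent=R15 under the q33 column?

The long row with respondent=R15, question=q33 has rating=346.

346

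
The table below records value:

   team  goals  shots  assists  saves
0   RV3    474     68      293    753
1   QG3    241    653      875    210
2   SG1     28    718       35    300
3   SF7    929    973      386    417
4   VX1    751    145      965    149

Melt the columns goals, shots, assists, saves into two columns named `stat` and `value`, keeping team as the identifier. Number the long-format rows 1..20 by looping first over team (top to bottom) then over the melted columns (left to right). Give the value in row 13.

929

20 rows total (5 × 4). Row 13: index ⌊(13-1)/4⌋ = 3 into team → SF7; (13-1) mod 4 = 0 into the melted columns → goals.
So row 13 is (SF7, goals, 929); value = 929.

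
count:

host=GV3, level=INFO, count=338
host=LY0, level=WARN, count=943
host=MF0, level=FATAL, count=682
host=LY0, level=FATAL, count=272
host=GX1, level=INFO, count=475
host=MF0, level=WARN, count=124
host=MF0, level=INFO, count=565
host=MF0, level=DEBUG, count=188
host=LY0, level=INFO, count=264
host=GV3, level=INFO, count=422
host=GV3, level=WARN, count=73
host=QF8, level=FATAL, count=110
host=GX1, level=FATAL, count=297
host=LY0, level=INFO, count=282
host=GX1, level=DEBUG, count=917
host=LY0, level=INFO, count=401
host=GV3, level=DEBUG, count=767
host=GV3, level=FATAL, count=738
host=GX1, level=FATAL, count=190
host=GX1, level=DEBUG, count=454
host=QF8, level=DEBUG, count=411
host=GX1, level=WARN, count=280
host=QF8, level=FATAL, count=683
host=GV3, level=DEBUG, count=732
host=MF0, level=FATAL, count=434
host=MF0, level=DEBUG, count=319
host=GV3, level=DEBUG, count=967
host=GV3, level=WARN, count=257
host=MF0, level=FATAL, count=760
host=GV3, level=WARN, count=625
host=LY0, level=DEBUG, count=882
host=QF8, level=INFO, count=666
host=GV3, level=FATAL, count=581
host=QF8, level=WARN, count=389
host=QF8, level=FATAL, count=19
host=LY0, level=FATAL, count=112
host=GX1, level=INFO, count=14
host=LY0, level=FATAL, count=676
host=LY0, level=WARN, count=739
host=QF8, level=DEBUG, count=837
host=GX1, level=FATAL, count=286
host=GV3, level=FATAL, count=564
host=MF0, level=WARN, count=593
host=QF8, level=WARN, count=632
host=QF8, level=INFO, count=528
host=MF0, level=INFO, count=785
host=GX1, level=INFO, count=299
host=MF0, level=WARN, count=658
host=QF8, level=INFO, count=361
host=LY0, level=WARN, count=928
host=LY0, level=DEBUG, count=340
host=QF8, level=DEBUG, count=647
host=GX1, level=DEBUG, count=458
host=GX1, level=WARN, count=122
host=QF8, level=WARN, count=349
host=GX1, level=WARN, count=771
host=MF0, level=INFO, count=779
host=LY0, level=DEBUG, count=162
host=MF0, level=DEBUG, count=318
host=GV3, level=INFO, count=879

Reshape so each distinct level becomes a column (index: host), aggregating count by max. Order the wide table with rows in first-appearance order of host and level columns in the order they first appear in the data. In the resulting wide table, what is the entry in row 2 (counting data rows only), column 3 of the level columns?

676

With rows in first-appearance order of host, row 2 is host=LY0. level columns in first-appearance order: INFO, WARN, FATAL, DEBUG; column 3 is FATAL.
Long rows with host=LY0, level=FATAL: max(272, 112, 676) = 676.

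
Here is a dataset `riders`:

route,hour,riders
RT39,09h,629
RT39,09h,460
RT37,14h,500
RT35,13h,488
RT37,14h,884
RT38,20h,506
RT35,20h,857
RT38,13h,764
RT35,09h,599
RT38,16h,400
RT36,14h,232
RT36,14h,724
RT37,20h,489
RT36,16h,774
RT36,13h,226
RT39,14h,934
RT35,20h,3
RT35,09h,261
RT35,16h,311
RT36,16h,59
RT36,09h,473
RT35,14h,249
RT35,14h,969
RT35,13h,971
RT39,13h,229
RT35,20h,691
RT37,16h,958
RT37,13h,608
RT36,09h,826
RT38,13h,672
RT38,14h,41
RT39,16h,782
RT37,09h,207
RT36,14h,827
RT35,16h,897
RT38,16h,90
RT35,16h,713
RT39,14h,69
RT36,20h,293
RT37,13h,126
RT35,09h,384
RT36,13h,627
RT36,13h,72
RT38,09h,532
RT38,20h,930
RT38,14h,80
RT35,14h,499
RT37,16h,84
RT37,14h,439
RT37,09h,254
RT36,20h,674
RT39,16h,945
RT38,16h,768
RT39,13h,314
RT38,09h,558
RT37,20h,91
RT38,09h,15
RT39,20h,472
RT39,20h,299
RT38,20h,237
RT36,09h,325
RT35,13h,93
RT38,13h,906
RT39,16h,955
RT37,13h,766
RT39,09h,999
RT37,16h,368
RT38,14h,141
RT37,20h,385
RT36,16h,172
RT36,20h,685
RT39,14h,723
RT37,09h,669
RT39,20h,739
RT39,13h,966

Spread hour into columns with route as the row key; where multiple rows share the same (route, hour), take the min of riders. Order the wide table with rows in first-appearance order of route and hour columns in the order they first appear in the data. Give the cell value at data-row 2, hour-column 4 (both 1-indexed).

With rows in first-appearance order of route, row 2 is route=RT37. hour columns in first-appearance order: 09h, 14h, 13h, 20h, 16h; column 4 is 20h.
Long rows with route=RT37, hour=20h: min(489, 91, 385) = 91.

91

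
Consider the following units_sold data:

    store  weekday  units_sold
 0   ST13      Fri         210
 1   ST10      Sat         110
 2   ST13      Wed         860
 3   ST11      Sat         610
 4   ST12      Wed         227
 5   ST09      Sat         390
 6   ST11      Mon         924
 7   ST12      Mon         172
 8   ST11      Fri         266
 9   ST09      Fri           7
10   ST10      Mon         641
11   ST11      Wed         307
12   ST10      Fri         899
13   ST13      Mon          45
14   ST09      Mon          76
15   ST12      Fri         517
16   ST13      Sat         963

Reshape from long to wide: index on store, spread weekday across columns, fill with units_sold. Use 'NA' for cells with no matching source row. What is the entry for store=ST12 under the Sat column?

NA

No long-format row has store=ST12 and weekday=Sat, so the cell is NA.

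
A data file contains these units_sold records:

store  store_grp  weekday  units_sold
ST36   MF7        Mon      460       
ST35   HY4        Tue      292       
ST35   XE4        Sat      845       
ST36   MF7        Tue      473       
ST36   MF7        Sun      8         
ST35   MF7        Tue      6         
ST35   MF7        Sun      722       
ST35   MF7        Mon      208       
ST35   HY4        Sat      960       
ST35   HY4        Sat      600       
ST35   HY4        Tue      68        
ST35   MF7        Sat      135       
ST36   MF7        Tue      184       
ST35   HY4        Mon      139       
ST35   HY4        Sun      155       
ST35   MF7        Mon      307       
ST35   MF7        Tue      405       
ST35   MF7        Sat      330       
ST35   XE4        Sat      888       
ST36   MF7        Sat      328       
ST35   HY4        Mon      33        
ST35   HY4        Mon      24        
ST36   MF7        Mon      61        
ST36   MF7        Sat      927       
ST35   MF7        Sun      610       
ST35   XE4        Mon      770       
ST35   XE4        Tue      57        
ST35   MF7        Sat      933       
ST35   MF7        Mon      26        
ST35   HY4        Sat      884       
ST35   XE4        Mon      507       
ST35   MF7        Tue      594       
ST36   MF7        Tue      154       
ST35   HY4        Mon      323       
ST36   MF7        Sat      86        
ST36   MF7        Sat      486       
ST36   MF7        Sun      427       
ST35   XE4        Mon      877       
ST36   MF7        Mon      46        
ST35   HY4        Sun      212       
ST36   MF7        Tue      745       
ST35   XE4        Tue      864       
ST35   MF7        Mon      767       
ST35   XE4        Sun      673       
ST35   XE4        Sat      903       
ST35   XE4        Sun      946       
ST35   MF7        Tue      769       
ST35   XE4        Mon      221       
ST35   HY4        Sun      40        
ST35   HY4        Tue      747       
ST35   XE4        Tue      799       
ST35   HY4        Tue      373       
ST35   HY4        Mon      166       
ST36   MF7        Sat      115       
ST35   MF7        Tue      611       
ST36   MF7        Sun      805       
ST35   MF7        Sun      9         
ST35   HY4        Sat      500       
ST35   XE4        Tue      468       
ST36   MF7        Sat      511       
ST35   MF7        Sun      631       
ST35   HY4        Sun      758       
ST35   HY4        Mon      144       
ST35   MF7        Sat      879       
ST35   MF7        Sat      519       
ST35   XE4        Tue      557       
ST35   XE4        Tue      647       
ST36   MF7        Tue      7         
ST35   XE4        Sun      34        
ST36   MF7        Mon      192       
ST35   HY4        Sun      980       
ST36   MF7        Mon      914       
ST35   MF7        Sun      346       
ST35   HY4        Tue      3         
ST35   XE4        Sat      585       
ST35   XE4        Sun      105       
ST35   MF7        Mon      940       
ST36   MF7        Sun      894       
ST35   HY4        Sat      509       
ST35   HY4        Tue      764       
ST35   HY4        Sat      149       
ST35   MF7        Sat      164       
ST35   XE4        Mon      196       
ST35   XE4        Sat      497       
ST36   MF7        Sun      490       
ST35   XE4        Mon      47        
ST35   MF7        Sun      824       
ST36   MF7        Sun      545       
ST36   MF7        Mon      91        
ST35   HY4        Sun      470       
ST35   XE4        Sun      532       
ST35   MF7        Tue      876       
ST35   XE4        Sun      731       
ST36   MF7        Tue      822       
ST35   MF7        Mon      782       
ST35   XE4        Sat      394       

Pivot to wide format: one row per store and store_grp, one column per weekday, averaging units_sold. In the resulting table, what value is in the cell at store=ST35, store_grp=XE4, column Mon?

Rows with store=ST35, store_grp=XE4 and weekday=Mon: units_sold values are 770, 507, 877, 221, 196, 47.
(770 + 507 + 877 + 221 + 196 + 47) / 6 = 436.33.

436.33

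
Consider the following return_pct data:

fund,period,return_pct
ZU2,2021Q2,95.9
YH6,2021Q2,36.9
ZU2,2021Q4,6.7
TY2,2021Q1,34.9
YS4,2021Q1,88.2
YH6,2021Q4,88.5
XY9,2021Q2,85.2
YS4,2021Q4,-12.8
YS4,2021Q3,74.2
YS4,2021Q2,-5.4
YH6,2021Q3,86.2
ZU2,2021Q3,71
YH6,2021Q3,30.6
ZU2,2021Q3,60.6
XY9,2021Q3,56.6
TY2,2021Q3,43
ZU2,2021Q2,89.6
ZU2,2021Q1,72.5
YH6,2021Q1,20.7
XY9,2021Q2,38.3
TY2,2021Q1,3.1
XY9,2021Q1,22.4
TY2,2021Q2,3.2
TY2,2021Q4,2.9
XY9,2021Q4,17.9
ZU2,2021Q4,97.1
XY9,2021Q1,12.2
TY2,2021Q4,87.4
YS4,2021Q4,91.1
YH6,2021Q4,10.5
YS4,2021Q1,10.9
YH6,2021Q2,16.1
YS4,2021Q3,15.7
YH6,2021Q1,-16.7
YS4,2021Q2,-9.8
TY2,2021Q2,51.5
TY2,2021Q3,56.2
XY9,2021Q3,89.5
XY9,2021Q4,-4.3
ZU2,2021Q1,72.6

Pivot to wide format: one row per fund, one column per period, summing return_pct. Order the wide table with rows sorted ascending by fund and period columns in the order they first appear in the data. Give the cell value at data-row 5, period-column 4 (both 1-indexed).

131.6

With rows sorted ascending by fund, row 5 is fund=ZU2. period columns in first-appearance order: 2021Q2, 2021Q4, 2021Q1, 2021Q3; column 4 is 2021Q3.
Long rows with fund=ZU2, period=2021Q3: 71 + 60.6 = 131.6.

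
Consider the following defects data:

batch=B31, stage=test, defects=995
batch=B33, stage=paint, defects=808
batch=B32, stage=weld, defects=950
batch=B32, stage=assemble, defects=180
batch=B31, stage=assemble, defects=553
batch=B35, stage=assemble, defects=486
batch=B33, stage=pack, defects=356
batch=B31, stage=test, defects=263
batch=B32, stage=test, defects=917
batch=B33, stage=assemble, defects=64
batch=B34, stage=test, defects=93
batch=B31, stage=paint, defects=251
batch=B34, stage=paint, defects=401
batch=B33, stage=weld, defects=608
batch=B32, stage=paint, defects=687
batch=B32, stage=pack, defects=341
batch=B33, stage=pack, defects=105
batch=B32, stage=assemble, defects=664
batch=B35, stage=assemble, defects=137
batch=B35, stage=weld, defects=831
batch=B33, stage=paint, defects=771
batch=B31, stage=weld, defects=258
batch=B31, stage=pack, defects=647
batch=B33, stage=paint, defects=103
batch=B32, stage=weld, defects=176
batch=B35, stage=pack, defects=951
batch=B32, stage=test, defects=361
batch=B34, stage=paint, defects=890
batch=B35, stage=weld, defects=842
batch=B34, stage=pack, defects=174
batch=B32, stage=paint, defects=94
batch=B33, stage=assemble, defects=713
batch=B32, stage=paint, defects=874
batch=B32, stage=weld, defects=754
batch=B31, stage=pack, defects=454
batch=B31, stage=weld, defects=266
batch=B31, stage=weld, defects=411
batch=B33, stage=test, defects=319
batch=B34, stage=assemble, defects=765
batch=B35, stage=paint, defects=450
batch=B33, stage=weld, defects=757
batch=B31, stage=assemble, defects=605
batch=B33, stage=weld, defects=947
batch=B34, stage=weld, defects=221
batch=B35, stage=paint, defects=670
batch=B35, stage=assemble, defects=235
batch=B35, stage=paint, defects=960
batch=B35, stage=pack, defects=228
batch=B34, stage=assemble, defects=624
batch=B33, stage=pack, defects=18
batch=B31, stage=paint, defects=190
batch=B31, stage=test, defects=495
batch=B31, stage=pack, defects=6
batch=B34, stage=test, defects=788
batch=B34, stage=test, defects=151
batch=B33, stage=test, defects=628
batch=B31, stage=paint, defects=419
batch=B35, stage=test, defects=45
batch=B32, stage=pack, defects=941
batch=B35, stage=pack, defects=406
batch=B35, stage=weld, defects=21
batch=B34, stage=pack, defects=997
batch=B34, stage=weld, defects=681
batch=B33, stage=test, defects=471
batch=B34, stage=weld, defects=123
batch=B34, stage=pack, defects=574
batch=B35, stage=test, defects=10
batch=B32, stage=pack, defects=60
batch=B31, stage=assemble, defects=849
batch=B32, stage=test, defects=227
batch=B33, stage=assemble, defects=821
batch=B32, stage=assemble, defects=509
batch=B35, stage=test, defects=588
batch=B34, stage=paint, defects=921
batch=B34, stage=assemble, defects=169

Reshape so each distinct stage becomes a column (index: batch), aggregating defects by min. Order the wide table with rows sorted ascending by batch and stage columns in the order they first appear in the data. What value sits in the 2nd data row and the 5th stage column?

60

With rows sorted ascending by batch, row 2 is batch=B32. stage columns in first-appearance order: test, paint, weld, assemble, pack; column 5 is pack.
Long rows with batch=B32, stage=pack: min(341, 941, 60) = 60.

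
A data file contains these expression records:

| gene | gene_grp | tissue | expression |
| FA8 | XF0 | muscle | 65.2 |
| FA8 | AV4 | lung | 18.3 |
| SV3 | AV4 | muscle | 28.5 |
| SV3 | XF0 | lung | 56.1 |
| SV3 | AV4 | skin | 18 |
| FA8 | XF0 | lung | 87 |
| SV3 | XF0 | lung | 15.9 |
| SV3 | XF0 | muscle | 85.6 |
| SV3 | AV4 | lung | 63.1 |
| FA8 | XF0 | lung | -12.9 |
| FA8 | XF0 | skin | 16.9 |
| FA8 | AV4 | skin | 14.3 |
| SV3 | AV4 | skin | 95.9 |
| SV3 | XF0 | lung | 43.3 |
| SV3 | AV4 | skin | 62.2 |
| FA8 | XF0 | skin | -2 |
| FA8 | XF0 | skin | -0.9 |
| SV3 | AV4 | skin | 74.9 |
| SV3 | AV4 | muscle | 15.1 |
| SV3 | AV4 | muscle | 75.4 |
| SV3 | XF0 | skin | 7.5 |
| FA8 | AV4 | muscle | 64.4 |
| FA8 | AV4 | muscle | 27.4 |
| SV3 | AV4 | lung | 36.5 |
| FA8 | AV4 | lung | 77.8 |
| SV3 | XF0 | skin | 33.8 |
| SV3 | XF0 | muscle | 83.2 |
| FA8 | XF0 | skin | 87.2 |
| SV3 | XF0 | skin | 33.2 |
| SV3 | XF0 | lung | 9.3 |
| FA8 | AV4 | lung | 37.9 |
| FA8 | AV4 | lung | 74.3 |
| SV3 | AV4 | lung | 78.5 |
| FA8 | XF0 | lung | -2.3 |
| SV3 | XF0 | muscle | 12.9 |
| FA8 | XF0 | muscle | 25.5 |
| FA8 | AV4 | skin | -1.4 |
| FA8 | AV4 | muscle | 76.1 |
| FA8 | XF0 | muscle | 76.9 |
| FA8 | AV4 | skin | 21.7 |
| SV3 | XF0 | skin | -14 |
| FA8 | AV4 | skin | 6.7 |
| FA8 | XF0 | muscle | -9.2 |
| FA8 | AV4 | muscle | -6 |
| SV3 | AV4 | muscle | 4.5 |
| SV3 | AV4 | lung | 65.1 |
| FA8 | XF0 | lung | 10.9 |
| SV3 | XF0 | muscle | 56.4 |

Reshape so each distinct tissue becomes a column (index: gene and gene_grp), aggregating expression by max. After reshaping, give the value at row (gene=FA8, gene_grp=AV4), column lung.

Rows with gene=FA8, gene_grp=AV4 and tissue=lung: expression values are 18.3, 77.8, 37.9, 74.3.
max(18.3, 77.8, 37.9, 74.3) = 77.8.

77.8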